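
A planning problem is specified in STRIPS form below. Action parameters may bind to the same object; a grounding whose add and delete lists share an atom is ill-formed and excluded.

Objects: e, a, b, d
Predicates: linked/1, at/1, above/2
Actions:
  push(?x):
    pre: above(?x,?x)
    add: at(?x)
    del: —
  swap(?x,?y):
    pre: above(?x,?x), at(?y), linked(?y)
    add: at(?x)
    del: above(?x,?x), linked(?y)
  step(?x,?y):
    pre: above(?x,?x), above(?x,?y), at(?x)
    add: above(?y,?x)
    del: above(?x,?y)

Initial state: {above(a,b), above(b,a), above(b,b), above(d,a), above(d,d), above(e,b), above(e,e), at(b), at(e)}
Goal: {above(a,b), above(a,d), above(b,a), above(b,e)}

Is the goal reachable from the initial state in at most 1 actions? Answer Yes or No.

1. push(d)  →  {above(a,b), above(b,a), above(b,b), above(d,a), above(d,d), above(e,b), above(e,e), at(b), at(d), at(e)}
2. step(e,b)  →  {above(a,b), above(b,a), above(b,b), above(b,e), above(d,a), above(d,d), above(e,e), at(b), at(d), at(e)}
3. step(d,a)  →  {above(a,b), above(a,d), above(b,a), above(b,b), above(b,e), above(d,d), above(e,e), at(b), at(d), at(e)}
optimal plan length = 3; 3 > 1

No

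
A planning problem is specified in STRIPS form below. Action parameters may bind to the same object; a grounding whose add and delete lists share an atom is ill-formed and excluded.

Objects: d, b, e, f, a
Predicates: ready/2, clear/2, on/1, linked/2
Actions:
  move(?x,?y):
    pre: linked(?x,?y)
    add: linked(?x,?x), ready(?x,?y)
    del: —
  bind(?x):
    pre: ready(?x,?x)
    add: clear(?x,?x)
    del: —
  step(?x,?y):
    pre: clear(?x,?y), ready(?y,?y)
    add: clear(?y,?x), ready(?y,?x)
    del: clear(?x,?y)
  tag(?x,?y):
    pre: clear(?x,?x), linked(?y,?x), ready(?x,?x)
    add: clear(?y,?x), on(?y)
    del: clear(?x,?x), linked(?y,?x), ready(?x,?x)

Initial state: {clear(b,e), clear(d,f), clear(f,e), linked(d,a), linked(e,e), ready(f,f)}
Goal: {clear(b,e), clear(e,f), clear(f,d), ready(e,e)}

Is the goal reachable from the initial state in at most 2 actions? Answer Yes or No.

No

1. move(e,e)  →  {clear(b,e), clear(d,f), clear(f,e), linked(d,a), linked(e,e), ready(e,e), ready(f,f)}
2. step(d,f)  →  {clear(b,e), clear(f,d), clear(f,e), linked(d,a), linked(e,e), ready(e,e), ready(f,d), ready(f,f)}
3. step(f,e)  →  {clear(b,e), clear(e,f), clear(f,d), linked(d,a), linked(e,e), ready(e,e), ready(e,f), ready(f,d), ready(f,f)}
optimal plan length = 3; 3 > 2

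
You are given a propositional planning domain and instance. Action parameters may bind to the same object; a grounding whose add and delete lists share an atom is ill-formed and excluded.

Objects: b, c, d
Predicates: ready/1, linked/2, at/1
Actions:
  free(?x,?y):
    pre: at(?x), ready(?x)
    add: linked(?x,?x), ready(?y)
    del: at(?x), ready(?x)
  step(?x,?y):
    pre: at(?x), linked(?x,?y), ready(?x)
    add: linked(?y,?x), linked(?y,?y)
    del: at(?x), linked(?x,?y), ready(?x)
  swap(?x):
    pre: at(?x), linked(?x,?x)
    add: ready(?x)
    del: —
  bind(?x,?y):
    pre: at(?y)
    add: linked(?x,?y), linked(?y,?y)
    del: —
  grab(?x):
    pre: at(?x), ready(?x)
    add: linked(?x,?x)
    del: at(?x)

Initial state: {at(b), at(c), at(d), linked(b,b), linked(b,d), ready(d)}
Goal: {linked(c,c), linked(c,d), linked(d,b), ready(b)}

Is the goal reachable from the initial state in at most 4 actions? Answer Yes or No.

1. swap(b)  →  {at(b), at(c), at(d), linked(b,b), linked(b,d), ready(b), ready(d)}
2. bind(b,c)  →  {at(b), at(c), at(d), linked(b,b), linked(b,c), linked(b,d), linked(c,c), ready(b), ready(d)}
3. bind(c,d)  →  {at(b), at(c), at(d), linked(b,b), linked(b,c), linked(b,d), linked(c,c), linked(c,d), linked(d,d), ready(b), ready(d)}
4. bind(d,b)  →  {at(b), at(c), at(d), linked(b,b), linked(b,c), linked(b,d), linked(c,c), linked(c,d), linked(d,b), linked(d,d), ready(b), ready(d)}
optimal plan length = 4; 4 ≤ 4

Yes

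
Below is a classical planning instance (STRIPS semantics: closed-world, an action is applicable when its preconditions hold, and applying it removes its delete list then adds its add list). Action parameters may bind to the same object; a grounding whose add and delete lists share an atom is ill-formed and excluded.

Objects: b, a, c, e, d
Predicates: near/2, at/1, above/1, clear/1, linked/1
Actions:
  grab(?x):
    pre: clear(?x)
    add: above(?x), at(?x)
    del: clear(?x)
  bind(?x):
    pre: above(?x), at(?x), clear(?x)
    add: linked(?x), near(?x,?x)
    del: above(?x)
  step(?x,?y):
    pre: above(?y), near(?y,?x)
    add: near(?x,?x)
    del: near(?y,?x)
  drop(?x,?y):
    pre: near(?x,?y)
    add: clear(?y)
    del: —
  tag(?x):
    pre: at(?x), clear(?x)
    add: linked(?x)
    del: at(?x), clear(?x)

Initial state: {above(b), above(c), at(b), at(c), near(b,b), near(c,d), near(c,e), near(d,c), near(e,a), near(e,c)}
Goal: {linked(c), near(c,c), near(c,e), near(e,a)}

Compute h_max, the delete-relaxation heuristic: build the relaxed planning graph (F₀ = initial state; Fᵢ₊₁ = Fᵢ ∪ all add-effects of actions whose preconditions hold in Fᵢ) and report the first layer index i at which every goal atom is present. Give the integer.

2

F0 = init (10 atoms)
F1 = F0 ∪ {clear(a), clear(b), clear(c), clear(d), clear(e), near(d,d), near(e,e)}  (17 atoms)
F2 = F1 ∪ {above(a), above(d), above(e), at(a), at(d), at(e), linked(b), linked(c), near(c,c)}  (26 atoms)
goal ⊆ F2  ⇒  h_max = 2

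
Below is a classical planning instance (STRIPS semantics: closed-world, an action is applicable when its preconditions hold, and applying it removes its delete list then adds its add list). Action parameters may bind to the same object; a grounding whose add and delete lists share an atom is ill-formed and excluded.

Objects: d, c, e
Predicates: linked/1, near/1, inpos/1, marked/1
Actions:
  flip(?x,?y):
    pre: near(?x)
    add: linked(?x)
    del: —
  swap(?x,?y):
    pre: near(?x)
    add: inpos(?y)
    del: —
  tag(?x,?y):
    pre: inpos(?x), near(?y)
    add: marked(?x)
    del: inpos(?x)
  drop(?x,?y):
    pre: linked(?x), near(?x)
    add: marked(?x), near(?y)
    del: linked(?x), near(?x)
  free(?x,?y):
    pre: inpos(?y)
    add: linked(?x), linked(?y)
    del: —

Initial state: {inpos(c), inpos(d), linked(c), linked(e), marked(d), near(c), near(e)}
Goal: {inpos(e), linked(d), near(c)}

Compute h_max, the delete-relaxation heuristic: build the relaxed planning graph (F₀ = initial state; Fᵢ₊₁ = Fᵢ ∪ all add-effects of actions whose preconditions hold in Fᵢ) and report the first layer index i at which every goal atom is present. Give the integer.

F0 = init (7 atoms)
F1 = F0 ∪ {inpos(e), linked(d), marked(c), marked(e), near(d)}  (12 atoms)
goal ⊆ F1  ⇒  h_max = 1

1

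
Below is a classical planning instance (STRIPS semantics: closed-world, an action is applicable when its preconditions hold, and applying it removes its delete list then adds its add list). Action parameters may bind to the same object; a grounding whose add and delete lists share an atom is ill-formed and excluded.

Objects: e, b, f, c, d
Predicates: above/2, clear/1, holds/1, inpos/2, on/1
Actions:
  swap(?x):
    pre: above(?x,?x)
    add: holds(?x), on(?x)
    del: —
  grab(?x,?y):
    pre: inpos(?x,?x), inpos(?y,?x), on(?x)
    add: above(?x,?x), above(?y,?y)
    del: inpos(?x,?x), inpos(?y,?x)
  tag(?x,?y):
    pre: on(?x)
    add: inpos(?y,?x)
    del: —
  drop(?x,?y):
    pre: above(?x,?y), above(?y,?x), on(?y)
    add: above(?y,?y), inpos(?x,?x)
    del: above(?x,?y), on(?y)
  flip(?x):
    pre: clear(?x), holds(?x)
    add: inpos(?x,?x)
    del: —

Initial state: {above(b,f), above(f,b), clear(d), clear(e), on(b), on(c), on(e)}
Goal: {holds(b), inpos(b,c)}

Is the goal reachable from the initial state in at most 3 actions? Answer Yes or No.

Yes

1. tag(c,b)  →  {above(b,f), above(f,b), clear(d), clear(e), inpos(b,c), on(b), on(c), on(e)}
2. drop(f,b)  →  {above(b,b), above(b,f), clear(d), clear(e), inpos(b,c), inpos(f,f), on(c), on(e)}
3. swap(b)  →  {above(b,b), above(b,f), clear(d), clear(e), holds(b), inpos(b,c), inpos(f,f), on(b), on(c), on(e)}
optimal plan length = 3; 3 ≤ 3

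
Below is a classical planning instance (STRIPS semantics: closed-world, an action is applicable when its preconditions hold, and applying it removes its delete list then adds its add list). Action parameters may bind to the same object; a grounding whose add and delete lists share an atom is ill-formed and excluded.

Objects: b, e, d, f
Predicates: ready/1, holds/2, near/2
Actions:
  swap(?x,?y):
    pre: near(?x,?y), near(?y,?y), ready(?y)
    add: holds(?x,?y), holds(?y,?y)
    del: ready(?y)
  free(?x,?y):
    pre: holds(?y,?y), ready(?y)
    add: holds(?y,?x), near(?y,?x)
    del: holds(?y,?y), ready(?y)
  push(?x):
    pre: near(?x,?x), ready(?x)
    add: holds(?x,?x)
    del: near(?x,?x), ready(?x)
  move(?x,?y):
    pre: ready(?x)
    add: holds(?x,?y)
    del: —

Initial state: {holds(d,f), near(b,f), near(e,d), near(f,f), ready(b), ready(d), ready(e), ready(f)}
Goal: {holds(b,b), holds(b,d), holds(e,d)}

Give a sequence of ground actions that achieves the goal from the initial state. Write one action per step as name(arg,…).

move(b,b); move(b,d); move(e,d)

1. move(b,b)  →  {holds(b,b), holds(d,f), near(b,f), near(e,d), near(f,f), ready(b), ready(d), ready(e), ready(f)}
2. move(b,d)  →  {holds(b,b), holds(b,d), holds(d,f), near(b,f), near(e,d), near(f,f), ready(b), ready(d), ready(e), ready(f)}
3. move(e,d)  →  {holds(b,b), holds(b,d), holds(d,f), holds(e,d), near(b,f), near(e,d), near(f,f), ready(b), ready(d), ready(e), ready(f)}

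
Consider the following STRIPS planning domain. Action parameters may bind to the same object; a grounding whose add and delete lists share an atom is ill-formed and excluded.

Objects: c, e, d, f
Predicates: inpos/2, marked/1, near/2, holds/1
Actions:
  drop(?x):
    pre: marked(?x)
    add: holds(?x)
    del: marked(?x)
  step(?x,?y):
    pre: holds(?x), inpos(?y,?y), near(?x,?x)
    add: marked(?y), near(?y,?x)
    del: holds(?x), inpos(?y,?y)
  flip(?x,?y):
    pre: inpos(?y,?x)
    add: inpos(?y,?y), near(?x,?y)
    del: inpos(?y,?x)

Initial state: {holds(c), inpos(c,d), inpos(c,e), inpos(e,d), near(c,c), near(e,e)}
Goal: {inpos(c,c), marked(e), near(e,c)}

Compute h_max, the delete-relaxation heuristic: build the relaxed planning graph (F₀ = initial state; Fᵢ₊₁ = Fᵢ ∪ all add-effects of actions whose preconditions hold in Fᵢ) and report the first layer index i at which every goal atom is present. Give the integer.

F0 = init (6 atoms)
F1 = F0 ∪ {inpos(c,c), inpos(e,e), near(d,c), near(d,e), near(e,c)}  (11 atoms)
F2 = F1 ∪ {marked(c), marked(e)}  (13 atoms)
goal ⊆ F2  ⇒  h_max = 2

2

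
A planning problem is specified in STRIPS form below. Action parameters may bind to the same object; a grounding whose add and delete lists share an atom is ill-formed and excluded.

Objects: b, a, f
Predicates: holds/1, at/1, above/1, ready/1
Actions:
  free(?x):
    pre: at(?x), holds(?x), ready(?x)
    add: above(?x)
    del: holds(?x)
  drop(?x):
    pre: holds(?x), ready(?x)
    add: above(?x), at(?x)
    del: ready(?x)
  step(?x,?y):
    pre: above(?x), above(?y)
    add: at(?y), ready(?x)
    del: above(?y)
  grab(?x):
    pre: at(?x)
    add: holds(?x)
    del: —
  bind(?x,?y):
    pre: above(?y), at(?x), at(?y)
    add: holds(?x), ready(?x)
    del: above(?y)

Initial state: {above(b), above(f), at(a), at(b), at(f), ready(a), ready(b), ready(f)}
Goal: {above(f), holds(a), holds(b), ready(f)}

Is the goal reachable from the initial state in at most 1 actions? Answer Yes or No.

1. grab(b)  →  {above(b), above(f), at(a), at(b), at(f), holds(b), ready(a), ready(b), ready(f)}
2. grab(a)  →  {above(b), above(f), at(a), at(b), at(f), holds(a), holds(b), ready(a), ready(b), ready(f)}
optimal plan length = 2; 2 > 1

No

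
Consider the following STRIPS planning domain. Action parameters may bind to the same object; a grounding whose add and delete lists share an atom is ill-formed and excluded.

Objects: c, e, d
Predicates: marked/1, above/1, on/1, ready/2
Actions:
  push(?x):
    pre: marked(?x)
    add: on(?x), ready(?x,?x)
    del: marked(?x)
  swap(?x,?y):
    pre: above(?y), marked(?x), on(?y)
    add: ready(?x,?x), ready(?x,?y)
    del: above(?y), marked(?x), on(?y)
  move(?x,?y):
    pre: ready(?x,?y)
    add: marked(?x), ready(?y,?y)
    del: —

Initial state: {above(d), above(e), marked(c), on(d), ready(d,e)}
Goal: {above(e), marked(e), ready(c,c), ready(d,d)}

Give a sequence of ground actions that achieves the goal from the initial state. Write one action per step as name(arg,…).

push(c); move(d,e); push(d); move(e,e)

1. push(c)  →  {above(d), above(e), on(c), on(d), ready(c,c), ready(d,e)}
2. move(d,e)  →  {above(d), above(e), marked(d), on(c), on(d), ready(c,c), ready(d,e), ready(e,e)}
3. push(d)  →  {above(d), above(e), on(c), on(d), ready(c,c), ready(d,d), ready(d,e), ready(e,e)}
4. move(e,e)  →  {above(d), above(e), marked(e), on(c), on(d), ready(c,c), ready(d,d), ready(d,e), ready(e,e)}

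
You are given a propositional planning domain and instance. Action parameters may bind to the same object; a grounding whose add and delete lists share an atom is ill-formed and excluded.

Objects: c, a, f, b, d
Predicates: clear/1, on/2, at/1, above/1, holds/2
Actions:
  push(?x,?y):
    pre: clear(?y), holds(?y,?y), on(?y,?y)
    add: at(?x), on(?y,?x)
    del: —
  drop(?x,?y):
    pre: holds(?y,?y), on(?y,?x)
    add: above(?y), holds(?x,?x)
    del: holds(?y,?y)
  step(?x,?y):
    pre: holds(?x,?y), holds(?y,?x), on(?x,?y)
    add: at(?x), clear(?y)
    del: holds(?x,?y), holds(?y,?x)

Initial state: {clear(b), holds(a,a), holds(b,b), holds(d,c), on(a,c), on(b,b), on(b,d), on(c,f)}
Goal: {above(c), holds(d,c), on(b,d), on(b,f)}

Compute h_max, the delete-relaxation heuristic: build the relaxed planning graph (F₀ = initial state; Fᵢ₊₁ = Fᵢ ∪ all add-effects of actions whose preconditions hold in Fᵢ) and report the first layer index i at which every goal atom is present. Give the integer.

F0 = init (8 atoms)
F1 = F0 ∪ {above(a), above(b), at(a), at(b), at(c), at(d), at(f), holds(c,c), holds(d,d), on(b,a), on(b,c), on(b,f)}  (20 atoms)
F2 = F1 ∪ {above(c), holds(f,f)}  (22 atoms)
goal ⊆ F2  ⇒  h_max = 2

2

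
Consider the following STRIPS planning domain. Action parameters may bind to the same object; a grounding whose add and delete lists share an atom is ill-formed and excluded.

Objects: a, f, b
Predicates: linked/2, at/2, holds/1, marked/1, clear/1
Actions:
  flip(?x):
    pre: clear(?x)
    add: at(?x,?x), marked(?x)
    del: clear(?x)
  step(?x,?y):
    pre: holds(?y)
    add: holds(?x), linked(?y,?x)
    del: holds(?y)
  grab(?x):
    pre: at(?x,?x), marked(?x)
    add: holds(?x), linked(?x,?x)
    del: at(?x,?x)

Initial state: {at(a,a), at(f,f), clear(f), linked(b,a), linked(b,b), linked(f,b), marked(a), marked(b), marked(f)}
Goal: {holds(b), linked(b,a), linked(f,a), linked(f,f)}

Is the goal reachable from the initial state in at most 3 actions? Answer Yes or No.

1. grab(f)  →  {at(a,a), clear(f), holds(f), linked(b,a), linked(b,b), linked(f,b), linked(f,f), marked(a), marked(b), marked(f)}
2. step(a,f)  →  {at(a,a), clear(f), holds(a), linked(b,a), linked(b,b), linked(f,a), linked(f,b), linked(f,f), marked(a), marked(b), marked(f)}
3. step(b,a)  →  {at(a,a), clear(f), holds(b), linked(a,b), linked(b,a), linked(b,b), linked(f,a), linked(f,b), linked(f,f), marked(a), marked(b), marked(f)}
optimal plan length = 3; 3 ≤ 3

Yes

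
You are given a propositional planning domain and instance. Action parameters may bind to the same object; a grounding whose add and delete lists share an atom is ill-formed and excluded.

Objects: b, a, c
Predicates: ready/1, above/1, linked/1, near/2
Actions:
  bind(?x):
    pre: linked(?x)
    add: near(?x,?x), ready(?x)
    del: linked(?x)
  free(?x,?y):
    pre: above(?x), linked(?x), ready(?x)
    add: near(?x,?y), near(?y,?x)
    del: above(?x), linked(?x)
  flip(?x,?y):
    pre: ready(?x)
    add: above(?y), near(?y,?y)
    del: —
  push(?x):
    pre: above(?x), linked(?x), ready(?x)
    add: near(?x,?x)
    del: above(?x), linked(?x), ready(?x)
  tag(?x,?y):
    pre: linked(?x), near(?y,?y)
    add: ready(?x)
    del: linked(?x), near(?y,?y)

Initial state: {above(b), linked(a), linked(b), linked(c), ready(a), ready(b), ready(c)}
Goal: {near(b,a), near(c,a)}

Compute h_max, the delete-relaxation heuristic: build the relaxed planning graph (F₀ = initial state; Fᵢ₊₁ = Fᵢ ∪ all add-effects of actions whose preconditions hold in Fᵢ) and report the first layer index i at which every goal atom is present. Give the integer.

F0 = init (7 atoms)
F1 = F0 ∪ {above(a), above(c), near(a,a), near(a,b), near(b,a), near(b,b), near(b,c), near(c,b), near(c,c)}  (16 atoms)
F2 = F1 ∪ {near(a,c), near(c,a)}  (18 atoms)
goal ⊆ F2  ⇒  h_max = 2

2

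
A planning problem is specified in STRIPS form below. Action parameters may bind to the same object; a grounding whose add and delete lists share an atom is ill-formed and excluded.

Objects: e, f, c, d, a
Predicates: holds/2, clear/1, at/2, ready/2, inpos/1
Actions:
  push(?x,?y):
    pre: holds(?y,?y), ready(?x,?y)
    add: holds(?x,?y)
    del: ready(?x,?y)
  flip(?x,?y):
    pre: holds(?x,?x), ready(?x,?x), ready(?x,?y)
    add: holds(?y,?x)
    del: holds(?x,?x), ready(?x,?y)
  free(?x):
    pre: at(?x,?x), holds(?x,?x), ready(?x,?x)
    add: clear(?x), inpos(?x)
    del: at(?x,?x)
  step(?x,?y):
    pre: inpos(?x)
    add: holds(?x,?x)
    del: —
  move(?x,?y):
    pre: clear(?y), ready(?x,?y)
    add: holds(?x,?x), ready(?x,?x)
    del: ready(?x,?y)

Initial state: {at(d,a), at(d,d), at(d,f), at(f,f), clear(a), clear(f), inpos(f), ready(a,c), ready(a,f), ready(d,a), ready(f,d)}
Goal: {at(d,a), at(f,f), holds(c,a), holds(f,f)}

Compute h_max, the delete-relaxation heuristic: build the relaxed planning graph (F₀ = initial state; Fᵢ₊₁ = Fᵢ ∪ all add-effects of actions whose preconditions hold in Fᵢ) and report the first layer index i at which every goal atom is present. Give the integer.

2

F0 = init (11 atoms)
F1 = F0 ∪ {holds(a,a), holds(d,d), holds(f,f), ready(a,a), ready(d,d)}  (16 atoms)
F2 = F1 ∪ {clear(d), holds(a,d), holds(a,f), holds(c,a), holds(d,a), holds(f,a), holds(f,d), inpos(d)}  (24 atoms)
goal ⊆ F2  ⇒  h_max = 2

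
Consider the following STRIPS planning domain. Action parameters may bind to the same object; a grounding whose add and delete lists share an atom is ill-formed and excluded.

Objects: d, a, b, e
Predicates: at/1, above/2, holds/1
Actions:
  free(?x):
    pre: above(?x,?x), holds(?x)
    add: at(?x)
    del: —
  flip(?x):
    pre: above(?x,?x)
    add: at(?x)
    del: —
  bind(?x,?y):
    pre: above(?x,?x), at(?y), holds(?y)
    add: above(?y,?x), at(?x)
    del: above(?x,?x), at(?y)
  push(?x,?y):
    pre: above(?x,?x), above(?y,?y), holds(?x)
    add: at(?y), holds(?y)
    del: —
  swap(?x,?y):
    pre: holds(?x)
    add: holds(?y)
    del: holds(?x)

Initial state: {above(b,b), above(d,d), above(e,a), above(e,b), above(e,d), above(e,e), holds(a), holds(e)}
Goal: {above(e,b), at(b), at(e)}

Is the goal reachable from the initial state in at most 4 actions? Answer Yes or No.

Yes

1. free(e)  →  {above(b,b), above(d,d), above(e,a), above(e,b), above(e,d), above(e,e), at(e), holds(a), holds(e)}
2. flip(b)  →  {above(b,b), above(d,d), above(e,a), above(e,b), above(e,d), above(e,e), at(b), at(e), holds(a), holds(e)}
optimal plan length = 2; 2 ≤ 4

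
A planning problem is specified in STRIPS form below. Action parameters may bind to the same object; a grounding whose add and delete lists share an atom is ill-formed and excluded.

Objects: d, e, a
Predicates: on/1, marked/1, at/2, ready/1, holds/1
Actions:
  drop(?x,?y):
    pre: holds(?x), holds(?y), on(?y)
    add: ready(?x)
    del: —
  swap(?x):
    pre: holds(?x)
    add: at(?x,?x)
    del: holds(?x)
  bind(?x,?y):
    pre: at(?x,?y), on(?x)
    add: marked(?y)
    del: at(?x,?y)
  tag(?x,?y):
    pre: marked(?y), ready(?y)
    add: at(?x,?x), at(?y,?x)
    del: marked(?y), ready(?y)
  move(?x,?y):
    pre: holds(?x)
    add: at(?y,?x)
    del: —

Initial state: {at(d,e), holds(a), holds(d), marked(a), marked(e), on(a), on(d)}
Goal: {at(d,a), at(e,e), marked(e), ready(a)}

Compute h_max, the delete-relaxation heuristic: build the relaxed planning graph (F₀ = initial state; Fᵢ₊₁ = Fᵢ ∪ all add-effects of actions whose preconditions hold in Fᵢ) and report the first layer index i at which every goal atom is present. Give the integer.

2

F0 = init (7 atoms)
F1 = F0 ∪ {at(a,a), at(a,d), at(d,a), at(d,d), at(e,a), at(e,d), ready(a), ready(d)}  (15 atoms)
F2 = F1 ∪ {at(a,e), at(e,e), marked(d)}  (18 atoms)
goal ⊆ F2  ⇒  h_max = 2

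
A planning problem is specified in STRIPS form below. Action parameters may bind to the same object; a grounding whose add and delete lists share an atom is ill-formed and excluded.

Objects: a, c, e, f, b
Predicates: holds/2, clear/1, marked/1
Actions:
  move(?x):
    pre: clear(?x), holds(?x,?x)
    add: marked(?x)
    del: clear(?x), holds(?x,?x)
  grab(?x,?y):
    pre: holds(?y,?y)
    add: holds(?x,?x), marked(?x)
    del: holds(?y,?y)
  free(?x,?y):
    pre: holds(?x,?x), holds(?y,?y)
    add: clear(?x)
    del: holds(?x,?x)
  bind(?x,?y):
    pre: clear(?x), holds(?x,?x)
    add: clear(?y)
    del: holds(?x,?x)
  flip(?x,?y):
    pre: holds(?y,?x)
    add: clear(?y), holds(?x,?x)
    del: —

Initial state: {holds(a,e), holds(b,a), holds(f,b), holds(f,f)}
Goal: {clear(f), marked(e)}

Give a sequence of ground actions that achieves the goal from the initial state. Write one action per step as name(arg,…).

grab(e,f); flip(b,f)

1. grab(e,f)  →  {holds(a,e), holds(b,a), holds(e,e), holds(f,b), marked(e)}
2. flip(b,f)  →  {clear(f), holds(a,e), holds(b,a), holds(b,b), holds(e,e), holds(f,b), marked(e)}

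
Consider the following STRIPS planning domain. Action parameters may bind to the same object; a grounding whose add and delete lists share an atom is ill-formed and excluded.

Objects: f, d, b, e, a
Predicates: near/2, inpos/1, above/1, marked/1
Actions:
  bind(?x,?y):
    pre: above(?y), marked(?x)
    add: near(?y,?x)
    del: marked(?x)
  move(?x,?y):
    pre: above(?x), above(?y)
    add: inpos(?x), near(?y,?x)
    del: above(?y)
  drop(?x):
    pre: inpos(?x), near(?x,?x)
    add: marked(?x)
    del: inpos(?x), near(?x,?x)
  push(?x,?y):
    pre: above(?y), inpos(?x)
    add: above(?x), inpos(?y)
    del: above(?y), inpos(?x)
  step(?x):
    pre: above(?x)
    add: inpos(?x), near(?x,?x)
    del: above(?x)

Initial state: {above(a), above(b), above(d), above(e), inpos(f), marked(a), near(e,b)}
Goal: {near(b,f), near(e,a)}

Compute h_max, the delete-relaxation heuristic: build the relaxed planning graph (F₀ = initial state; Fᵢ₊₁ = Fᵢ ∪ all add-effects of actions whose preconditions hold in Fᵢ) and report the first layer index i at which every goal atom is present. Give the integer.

2

F0 = init (7 atoms)
F1 = F0 ∪ {above(f), inpos(a), inpos(b), inpos(d), inpos(e), near(a,a), near(a,b), near(a,d), near(a,e), near(b,a), near(b,b), near(b,d), near(b,e), near(d,a), near(d,b), near(d,d), near(d,e), near(e,a), near(e,d), near(e,e)}  (27 atoms)
F2 = F1 ∪ {marked(b), marked(d), marked(e), near(a,f), near(b,f), near(d,f), near(e,f), near(f,a), near(f,b), near(f,d), near(f,e), near(f,f)}  (39 atoms)
goal ⊆ F2  ⇒  h_max = 2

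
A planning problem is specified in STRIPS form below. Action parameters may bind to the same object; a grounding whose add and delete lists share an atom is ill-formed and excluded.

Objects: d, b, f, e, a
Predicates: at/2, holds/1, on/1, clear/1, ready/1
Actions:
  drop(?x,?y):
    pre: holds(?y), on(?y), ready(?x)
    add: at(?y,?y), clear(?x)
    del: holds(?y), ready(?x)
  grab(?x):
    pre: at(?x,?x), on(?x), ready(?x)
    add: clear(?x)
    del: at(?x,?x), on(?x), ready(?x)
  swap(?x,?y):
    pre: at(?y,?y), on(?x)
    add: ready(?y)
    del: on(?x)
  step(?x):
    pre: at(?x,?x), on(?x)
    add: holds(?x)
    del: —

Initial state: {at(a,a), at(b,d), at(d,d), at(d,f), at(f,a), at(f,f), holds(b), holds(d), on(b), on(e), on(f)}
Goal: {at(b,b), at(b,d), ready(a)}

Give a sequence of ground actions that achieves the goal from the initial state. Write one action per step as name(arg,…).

1. swap(f,d)  →  {at(a,a), at(b,d), at(d,d), at(d,f), at(f,a), at(f,f), holds(b), holds(d), on(b), on(e), ready(d)}
2. drop(d,b)  →  {at(a,a), at(b,b), at(b,d), at(d,d), at(d,f), at(f,a), at(f,f), clear(d), holds(d), on(b), on(e)}
3. swap(b,a)  →  {at(a,a), at(b,b), at(b,d), at(d,d), at(d,f), at(f,a), at(f,f), clear(d), holds(d), on(e), ready(a)}

swap(f,d); drop(d,b); swap(b,a)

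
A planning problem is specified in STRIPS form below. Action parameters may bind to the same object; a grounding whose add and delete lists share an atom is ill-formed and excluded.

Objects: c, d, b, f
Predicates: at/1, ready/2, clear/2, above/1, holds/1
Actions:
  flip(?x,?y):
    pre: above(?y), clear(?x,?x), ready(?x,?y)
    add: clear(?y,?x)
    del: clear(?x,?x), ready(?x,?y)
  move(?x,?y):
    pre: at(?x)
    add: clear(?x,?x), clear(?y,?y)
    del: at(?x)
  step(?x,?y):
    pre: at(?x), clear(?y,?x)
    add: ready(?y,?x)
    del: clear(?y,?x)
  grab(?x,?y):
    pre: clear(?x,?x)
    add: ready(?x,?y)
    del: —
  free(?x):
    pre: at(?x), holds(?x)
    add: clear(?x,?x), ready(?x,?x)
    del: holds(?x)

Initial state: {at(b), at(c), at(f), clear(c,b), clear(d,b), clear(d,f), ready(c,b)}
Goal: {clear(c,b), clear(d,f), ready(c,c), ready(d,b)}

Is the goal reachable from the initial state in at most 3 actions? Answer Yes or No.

1. move(c,c)  →  {at(b), at(f), clear(c,b), clear(c,c), clear(d,b), clear(d,f), ready(c,b)}
2. step(b,d)  →  {at(b), at(f), clear(c,b), clear(c,c), clear(d,f), ready(c,b), ready(d,b)}
3. grab(c,c)  →  {at(b), at(f), clear(c,b), clear(c,c), clear(d,f), ready(c,b), ready(c,c), ready(d,b)}
optimal plan length = 3; 3 ≤ 3

Yes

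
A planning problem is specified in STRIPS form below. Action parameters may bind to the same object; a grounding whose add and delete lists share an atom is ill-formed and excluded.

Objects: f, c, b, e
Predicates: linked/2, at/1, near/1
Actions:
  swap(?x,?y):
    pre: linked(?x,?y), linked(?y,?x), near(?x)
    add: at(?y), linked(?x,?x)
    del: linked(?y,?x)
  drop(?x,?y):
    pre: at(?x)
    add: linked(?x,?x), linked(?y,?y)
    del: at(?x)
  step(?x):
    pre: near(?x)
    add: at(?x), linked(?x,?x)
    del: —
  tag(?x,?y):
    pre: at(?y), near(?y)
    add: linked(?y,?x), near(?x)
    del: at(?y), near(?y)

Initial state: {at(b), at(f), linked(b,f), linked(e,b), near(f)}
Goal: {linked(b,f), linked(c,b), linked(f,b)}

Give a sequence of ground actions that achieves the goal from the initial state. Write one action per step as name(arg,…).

tag(b,f); tag(c,b); step(c); tag(b,c)

1. tag(b,f)  →  {at(b), linked(b,f), linked(e,b), linked(f,b), near(b)}
2. tag(c,b)  →  {linked(b,c), linked(b,f), linked(e,b), linked(f,b), near(c)}
3. step(c)  →  {at(c), linked(b,c), linked(b,f), linked(c,c), linked(e,b), linked(f,b), near(c)}
4. tag(b,c)  →  {linked(b,c), linked(b,f), linked(c,b), linked(c,c), linked(e,b), linked(f,b), near(b)}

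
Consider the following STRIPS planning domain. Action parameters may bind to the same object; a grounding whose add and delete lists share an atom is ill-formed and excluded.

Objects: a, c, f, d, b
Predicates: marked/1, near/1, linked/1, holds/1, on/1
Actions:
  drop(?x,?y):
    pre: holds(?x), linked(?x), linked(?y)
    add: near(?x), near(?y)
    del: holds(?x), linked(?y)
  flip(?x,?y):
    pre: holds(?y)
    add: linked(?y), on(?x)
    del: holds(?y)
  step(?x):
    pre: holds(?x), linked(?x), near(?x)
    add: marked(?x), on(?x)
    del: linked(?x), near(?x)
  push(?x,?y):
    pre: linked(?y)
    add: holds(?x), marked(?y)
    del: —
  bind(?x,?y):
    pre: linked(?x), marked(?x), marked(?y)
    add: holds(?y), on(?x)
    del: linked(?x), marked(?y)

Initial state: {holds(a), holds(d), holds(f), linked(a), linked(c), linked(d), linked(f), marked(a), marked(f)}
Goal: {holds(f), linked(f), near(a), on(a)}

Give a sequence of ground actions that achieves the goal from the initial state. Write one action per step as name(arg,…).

1. drop(a,a)  →  {holds(d), holds(f), linked(c), linked(d), linked(f), marked(a), marked(f), near(a)}
2. flip(a,d)  →  {holds(f), linked(c), linked(d), linked(f), marked(a), marked(f), near(a), on(a)}

drop(a,a); flip(a,d)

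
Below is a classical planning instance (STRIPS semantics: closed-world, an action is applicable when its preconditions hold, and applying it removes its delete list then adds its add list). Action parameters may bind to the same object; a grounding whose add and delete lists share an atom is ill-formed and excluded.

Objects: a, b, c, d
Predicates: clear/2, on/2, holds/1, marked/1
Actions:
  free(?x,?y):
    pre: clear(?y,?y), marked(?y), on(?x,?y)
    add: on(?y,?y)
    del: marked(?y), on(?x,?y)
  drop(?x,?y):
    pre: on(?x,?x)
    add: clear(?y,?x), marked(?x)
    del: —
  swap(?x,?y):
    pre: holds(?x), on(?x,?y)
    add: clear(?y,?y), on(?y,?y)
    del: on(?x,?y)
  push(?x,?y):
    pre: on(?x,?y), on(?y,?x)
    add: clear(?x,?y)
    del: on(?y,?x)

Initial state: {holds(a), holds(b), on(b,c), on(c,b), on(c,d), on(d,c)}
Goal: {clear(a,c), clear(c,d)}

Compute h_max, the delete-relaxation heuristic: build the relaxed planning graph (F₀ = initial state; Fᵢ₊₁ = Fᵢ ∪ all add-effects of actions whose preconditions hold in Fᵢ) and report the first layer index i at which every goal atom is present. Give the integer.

2

F0 = init (6 atoms)
F1 = F0 ∪ {clear(b,c), clear(c,b), clear(c,c), clear(c,d), clear(d,c), on(c,c)}  (12 atoms)
F2 = F1 ∪ {clear(a,c), marked(c)}  (14 atoms)
goal ⊆ F2  ⇒  h_max = 2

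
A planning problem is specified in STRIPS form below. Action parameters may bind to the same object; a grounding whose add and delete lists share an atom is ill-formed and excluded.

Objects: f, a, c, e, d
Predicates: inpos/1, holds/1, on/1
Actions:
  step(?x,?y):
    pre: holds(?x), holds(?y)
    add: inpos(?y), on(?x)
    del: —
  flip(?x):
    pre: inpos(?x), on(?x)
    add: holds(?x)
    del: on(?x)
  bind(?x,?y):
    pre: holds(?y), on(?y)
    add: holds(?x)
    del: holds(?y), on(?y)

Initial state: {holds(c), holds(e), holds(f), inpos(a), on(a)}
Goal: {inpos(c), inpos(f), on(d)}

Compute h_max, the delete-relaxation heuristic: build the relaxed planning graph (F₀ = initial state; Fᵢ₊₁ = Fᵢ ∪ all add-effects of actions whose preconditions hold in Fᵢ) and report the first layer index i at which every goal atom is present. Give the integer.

F0 = init (5 atoms)
F1 = F0 ∪ {holds(a), inpos(c), inpos(e), inpos(f), on(c), on(e), on(f)}  (12 atoms)
F2 = F1 ∪ {holds(d)}  (13 atoms)
F3 = F2 ∪ {inpos(d), on(d)}  (15 atoms)
goal ⊆ F3  ⇒  h_max = 3

3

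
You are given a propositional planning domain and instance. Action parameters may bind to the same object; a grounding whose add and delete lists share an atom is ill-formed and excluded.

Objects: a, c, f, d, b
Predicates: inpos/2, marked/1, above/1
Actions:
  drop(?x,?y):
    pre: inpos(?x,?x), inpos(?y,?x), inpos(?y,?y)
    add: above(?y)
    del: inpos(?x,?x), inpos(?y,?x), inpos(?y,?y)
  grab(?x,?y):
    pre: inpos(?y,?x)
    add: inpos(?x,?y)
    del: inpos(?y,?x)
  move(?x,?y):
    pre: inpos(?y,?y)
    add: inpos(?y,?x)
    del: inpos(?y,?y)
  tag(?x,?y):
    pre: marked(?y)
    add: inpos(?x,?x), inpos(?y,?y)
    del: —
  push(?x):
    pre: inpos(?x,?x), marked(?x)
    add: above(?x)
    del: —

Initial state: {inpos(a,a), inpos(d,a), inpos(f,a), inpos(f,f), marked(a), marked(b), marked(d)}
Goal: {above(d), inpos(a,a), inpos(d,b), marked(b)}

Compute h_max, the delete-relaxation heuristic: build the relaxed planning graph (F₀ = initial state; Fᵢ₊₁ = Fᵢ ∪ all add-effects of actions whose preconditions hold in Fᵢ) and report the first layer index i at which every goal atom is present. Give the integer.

F0 = init (7 atoms)
F1 = F0 ∪ {above(a), above(f), inpos(a,b), inpos(a,c), inpos(a,d), inpos(a,f), inpos(b,b), inpos(c,c), inpos(d,d), inpos(f,b), inpos(f,c), inpos(f,d)}  (19 atoms)
F2 = F1 ∪ {above(b), above(c), above(d), inpos(b,a), inpos(b,c), inpos(b,d), inpos(b,f), inpos(c,a), inpos(c,b), inpos(c,d), inpos(c,f), inpos(d,b), inpos(d,c), inpos(d,f)}  (33 atoms)
goal ⊆ F2  ⇒  h_max = 2

2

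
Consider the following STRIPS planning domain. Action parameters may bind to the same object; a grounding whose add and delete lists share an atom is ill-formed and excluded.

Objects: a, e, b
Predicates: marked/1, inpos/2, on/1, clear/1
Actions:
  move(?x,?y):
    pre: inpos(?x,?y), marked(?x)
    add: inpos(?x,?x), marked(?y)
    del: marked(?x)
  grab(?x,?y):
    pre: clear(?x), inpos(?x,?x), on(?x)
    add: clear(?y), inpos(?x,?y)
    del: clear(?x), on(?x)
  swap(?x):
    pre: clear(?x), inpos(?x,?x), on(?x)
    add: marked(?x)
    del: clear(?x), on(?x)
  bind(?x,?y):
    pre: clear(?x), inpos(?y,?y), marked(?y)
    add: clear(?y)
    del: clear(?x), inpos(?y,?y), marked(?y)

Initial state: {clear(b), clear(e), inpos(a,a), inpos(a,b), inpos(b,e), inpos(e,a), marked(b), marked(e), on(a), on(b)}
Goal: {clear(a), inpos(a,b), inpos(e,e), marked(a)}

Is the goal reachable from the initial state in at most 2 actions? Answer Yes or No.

No

1. move(e,a)  →  {clear(b), clear(e), inpos(a,a), inpos(a,b), inpos(b,e), inpos(e,a), inpos(e,e), marked(a), marked(b), on(a), on(b)}
2. move(b,e)  →  {clear(b), clear(e), inpos(a,a), inpos(a,b), inpos(b,b), inpos(b,e), inpos(e,a), inpos(e,e), marked(a), marked(e), on(a), on(b)}
3. grab(b,a)  →  {clear(a), clear(e), inpos(a,a), inpos(a,b), inpos(b,a), inpos(b,b), inpos(b,e), inpos(e,a), inpos(e,e), marked(a), marked(e), on(a)}
optimal plan length = 3; 3 > 2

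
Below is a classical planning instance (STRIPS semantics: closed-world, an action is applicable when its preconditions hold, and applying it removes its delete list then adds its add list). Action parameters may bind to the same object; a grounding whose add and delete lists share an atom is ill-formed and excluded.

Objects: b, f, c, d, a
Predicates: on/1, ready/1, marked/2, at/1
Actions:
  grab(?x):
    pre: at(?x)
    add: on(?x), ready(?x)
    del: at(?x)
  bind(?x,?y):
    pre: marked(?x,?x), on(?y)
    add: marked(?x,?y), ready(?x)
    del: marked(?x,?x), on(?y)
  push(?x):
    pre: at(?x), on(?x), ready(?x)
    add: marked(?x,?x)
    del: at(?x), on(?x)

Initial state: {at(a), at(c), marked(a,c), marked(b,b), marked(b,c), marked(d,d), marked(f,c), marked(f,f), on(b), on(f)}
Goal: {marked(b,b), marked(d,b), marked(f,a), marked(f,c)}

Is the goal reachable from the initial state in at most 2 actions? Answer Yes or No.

1. grab(a)  →  {at(c), marked(a,c), marked(b,b), marked(b,c), marked(d,d), marked(f,c), marked(f,f), on(a), on(b), on(f), ready(a)}
2. bind(f,a)  →  {at(c), marked(a,c), marked(b,b), marked(b,c), marked(d,d), marked(f,a), marked(f,c), on(b), on(f), ready(a), ready(f)}
3. bind(d,b)  →  {at(c), marked(a,c), marked(b,b), marked(b,c), marked(d,b), marked(f,a), marked(f,c), on(f), ready(a), ready(d), ready(f)}
optimal plan length = 3; 3 > 2

No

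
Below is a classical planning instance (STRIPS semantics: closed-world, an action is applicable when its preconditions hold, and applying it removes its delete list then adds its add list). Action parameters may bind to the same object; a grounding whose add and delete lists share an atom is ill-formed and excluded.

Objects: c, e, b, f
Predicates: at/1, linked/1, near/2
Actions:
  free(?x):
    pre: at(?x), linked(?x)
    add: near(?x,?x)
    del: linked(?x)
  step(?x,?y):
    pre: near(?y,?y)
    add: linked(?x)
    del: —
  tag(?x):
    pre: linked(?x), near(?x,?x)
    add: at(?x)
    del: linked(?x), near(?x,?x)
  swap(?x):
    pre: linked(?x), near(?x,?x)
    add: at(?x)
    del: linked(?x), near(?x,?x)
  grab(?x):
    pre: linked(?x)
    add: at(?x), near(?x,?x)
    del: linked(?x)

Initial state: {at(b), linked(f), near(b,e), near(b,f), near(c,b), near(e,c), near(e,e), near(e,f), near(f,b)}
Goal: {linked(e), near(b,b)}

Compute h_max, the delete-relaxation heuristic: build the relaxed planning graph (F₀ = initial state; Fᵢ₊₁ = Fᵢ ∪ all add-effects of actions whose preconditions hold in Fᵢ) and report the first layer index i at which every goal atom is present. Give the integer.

F0 = init (9 atoms)
F1 = F0 ∪ {at(f), linked(b), linked(c), linked(e), near(f,f)}  (14 atoms)
F2 = F1 ∪ {at(c), at(e), near(b,b), near(c,c)}  (18 atoms)
goal ⊆ F2  ⇒  h_max = 2

2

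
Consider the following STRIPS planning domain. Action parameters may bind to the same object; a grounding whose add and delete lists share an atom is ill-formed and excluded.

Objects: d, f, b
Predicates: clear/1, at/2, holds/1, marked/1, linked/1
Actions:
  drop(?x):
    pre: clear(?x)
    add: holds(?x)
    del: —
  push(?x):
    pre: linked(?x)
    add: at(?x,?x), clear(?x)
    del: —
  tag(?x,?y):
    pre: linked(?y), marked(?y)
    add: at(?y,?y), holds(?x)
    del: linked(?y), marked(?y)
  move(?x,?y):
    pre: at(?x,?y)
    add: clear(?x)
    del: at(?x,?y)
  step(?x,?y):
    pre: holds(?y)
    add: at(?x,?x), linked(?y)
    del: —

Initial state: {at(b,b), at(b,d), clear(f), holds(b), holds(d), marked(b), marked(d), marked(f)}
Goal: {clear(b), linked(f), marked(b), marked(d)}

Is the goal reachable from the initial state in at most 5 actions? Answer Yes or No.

Yes

1. drop(f)  →  {at(b,b), at(b,d), clear(f), holds(b), holds(d), holds(f), marked(b), marked(d), marked(f)}
2. move(b,d)  →  {at(b,b), clear(b), clear(f), holds(b), holds(d), holds(f), marked(b), marked(d), marked(f)}
3. step(d,f)  →  {at(b,b), at(d,d), clear(b), clear(f), holds(b), holds(d), holds(f), linked(f), marked(b), marked(d), marked(f)}
optimal plan length = 3; 3 ≤ 5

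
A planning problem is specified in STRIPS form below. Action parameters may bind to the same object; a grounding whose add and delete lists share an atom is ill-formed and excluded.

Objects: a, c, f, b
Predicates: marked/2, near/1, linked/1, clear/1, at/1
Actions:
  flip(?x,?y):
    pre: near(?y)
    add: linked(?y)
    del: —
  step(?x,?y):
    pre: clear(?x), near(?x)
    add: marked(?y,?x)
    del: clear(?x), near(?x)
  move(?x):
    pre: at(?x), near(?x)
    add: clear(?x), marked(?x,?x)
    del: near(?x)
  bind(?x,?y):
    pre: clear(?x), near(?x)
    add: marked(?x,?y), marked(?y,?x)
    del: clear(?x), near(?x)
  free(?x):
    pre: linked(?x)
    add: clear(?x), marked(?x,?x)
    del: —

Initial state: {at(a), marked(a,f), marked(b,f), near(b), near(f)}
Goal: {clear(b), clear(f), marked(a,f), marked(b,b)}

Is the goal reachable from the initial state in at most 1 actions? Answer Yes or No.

No

1. flip(a,f)  →  {at(a), linked(f), marked(a,f), marked(b,f), near(b), near(f)}
2. flip(a,b)  →  {at(a), linked(b), linked(f), marked(a,f), marked(b,f), near(b), near(f)}
3. free(f)  →  {at(a), clear(f), linked(b), linked(f), marked(a,f), marked(b,f), marked(f,f), near(b), near(f)}
4. free(b)  →  {at(a), clear(b), clear(f), linked(b), linked(f), marked(a,f), marked(b,b), marked(b,f), marked(f,f), near(b), near(f)}
optimal plan length = 4; 4 > 1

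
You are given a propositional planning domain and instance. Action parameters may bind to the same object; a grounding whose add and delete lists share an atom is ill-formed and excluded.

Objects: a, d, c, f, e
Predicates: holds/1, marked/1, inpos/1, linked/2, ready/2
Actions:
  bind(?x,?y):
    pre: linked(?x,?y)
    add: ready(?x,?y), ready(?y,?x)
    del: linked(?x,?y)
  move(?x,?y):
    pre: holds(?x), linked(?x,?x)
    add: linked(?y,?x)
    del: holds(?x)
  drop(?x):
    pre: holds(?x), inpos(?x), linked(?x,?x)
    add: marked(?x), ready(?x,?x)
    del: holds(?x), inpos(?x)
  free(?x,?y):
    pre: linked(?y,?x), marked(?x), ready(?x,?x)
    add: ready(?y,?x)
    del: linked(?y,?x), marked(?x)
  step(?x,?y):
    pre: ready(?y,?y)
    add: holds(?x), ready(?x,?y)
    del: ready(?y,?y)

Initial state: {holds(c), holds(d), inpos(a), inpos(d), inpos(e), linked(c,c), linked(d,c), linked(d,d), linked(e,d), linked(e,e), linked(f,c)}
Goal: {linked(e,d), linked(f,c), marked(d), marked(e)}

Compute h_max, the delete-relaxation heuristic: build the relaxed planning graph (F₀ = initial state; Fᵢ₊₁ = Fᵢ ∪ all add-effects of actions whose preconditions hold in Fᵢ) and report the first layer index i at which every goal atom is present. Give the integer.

F0 = init (11 atoms)
F1 = F0 ∪ {linked(a,c), linked(a,d), linked(c,d), linked(e,c), linked(f,d), marked(d), ready(c,c), ready(c,d), ready(c,f), ready(d,c), ready(d,d), ready(d,e), ready(e,d), ready(e,e), ready(f,c)}  (26 atoms)
F2 = F1 ∪ {holds(a), holds(e), holds(f), ready(a,c), ready(a,d), ready(a,e), ready(c,a), ready(c,e), ready(d,a), ready(d,f), ready(e,c), ready(f,d), ready(f,e)}  (39 atoms)
F3 = F2 ∪ {linked(a,e), linked(c,e), linked(d,e), linked(f,e), marked(e)}  (44 atoms)
goal ⊆ F3  ⇒  h_max = 3

3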